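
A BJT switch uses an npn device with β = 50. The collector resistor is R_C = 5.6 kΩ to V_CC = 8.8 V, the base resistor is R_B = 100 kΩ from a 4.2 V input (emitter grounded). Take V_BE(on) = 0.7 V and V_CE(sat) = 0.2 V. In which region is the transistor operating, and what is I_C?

saturation; I_C ≈ 1.5 mA

Assume active: I_B = (4.2 − 0.7)/100 = 0.035 mA, giving I_C = β·I_B = 1.75 mA.
But then V_CE = 8.8 − 1.75×5.6 = -1 V < V_CE(sat) = 0.2 V — impossible in the active region.
So the transistor is saturated. With V_CE = 0.2 V, I_C = (V_CC − 0.2)/R_C = 8.6/5.6 = 1.54 mA.
Check: β·I_B = 1.75 mA > I_C = 1.54 mA, confirming saturation.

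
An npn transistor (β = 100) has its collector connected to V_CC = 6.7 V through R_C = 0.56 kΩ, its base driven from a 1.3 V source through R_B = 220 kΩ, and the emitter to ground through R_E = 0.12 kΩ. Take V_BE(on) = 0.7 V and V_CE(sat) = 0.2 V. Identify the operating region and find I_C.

Assume active. Base-emitter loop: I_B = (V_BB − V_BE)/(R_B + (β+1)R_E) = (1.3 − 0.7)/(220 + 101×0.12) = 0.00258 mA.
I_C = β·I_B = 100×0.00258 = 0.258 mA.
V_CE = V_CC − I_C·R_C − I_E·R_E = 6.7 − 0.258×0.56 − 0.261×0.12 = 6.52 V > V_CE(sat), so the active-region assumption holds.

active; I_C ≈ 0.26 mA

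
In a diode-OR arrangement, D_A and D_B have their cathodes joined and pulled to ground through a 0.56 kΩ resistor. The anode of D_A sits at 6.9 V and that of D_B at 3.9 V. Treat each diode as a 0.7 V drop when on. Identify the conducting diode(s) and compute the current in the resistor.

Only D_A conducts; I_R ≈ 11 mA

Assume both conduct. Then node N would need to be at both 6.9−0.7 = 6.2 V and 3.9−0.7 = 3.2 V, which is impossible.
Assume only D_A conducts: V_N = 6.9 − 0.7 = 6.2 V, so I_R = 6.2/0.56 = 11.1 mA.
Check D_B: its anode-to-cathode voltage is 3.9 − 6.2 = -2.3 V < 0.7 V, so it is off. The assumption is consistent.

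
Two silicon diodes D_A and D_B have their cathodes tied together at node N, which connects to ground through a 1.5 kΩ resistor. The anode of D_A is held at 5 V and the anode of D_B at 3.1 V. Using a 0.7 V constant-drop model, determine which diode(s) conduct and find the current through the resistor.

Only D_A conducts; I_R ≈ 2.9 mA

Assume both conduct. Then node N would need to be at both 5−0.7 = 4.3 V and 3.1−0.7 = 2.4 V, which is impossible.
Assume only D_A conducts: V_N = 5 − 0.7 = 4.3 V, so I_R = 4.3/1.5 = 2.87 mA.
Check D_B: its anode-to-cathode voltage is 3.1 − 4.3 = -1.2 V < 0.7 V, so it is off. The assumption is consistent.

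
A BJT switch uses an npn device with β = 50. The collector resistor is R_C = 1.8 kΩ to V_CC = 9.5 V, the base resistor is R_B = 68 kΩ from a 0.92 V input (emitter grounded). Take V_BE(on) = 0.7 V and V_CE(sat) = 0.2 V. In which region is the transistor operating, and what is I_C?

active; I_C ≈ 0.16 mA

Assume active. Base-emitter loop: I_B = (V_BB − V_BE)/R_B = (0.92 − 0.7)/68 = 0.00324 mA.
I_C = β·I_B = 50×0.00324 = 0.162 mA.
V_CE = V_CC − I_C·R_C = 9.5 − 0.162×1.8 = 9.21 V > V_CE(sat), so the active-region assumption holds.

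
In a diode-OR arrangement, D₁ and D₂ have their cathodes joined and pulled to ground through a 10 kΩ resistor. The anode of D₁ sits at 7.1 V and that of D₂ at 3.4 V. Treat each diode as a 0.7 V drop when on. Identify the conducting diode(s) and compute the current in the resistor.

Only D₁ conducts; I_R ≈ 0.64 mA

Assume both conduct. Then node N would need to be at both 7.1−0.7 = 6.4 V and 3.4−0.7 = 2.7 V, which is impossible.
Assume only D₁ conducts: V_N = 7.1 − 0.7 = 6.4 V, so I_R = 6.4/10 = 0.64 mA.
Check D₂: its anode-to-cathode voltage is 3.4 − 6.4 = -3 V < 0.7 V, so it is off. The assumption is consistent.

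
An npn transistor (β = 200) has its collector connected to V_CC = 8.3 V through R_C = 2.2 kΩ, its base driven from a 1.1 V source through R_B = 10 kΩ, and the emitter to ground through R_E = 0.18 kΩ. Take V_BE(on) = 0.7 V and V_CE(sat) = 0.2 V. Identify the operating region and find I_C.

Assume active. Base-emitter loop: I_B = (V_BB − V_BE)/(R_B + (β+1)R_E) = (1.1 − 0.7)/(10 + 201×0.18) = 0.00866 mA.
I_C = β·I_B = 200×0.00866 = 1.73 mA.
V_CE = V_CC − I_C·R_C − I_E·R_E = 8.3 − 1.73×2.2 − 1.74×0.18 = 4.18 V > V_CE(sat), so the active-region assumption holds.

active; I_C ≈ 1.7 mA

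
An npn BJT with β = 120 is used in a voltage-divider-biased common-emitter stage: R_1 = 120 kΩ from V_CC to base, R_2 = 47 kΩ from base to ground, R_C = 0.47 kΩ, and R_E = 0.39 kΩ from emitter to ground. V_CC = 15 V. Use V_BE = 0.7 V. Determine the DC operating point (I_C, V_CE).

I_C ≈ 5.2 mA, V_CE ≈ 10 V

Thevenize the base divider: V_Th = V_CC·R_2/(R_1+R_2) = 15×47/167 = 4.22 V, R_Th = R_1‖R_2 = 33.8 kΩ.
Base-emitter loop: V_Th = I_B·R_Th + V_BE + (β+1)I_B·R_E, so I_B = (4.22 − 0.7) / (33.8 + 121×0.39) = 0.0435 mA.
I_C = β·I_B = 120×0.0435 = 5.22 mA, and I_E = (β+1)I_B = 5.26 mA.
V_CE = V_CC − I_C·R_C − I_E·R_E = 15 − 5.22×0.47 − 5.26×0.39 = 10.5 V.
V_CE = 10.5 V > 0.2 V confirms active-region operation.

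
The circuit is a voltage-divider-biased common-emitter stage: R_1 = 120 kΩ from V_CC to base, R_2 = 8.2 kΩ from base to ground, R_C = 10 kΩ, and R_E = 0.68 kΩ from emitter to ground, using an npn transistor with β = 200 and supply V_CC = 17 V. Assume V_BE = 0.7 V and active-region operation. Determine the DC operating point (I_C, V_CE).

I_C ≈ 0.54 mA, V_CE ≈ 11 V

Thevenize the base divider: V_Th = V_CC·R_2/(R_1+R_2) = 17×8.2/128 = 1.09 V, R_Th = R_1‖R_2 = 7.68 kΩ.
Base-emitter loop: V_Th = I_B·R_Th + V_BE + (β+1)I_B·R_E, so I_B = (1.09 − 0.7) / (7.68 + 201×0.68) = 0.00268 mA.
I_C = β·I_B = 200×0.00268 = 0.537 mA, and I_E = (β+1)I_B = 0.539 mA.
V_CE = V_CC − I_C·R_C − I_E·R_E = 17 − 0.537×10 − 0.539×0.68 = 11.3 V.
V_CE = 11.3 V > 0.2 V confirms active-region operation.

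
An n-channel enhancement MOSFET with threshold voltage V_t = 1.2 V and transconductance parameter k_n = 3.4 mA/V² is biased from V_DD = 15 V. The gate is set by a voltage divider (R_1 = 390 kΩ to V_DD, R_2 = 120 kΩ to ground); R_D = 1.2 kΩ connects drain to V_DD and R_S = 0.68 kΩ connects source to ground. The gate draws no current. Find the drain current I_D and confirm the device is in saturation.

V_G = V_DD·R_2/(R_1+R_2) = 15×120/510 = 3.53 V.
Assume saturation: I_D = (k_n/2)(V_GS − V_t)² with V_GS = V_G − I_D·R_S = 3.53 − 0.68·I_D.
Substituting gives 0.786·I_D² − 6.39·I_D + 9.22 = 0, with roots I_D = 1.88 or 6.24 mA.
The root I_D = 6.24 mA gives V_GS = -0.716 V ≤ V_t, so take I_D = 1.88 mA.
Then V_GS = 2.25 V and V_DS = V_DD − I_D(R_D+R_S) = 15 − 1.88×1.88 = 11.5 V.
Saturation requires V_DS ≥ V_GS − V_t = 1.05 V; 11.5 ≥ 1.05 ✓.

I_D ≈ 1.9 mA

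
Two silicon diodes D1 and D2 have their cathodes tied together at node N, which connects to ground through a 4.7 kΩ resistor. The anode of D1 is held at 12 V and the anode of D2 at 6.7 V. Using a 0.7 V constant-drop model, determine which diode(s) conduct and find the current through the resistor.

Only D1 conducts; I_R ≈ 2.4 mA

Assume both conduct. Then node N would need to be at both 12−0.7 = 11.3 V and 6.7−0.7 = 6 V, which is impossible.
Assume only D1 conducts: V_N = 12 − 0.7 = 11.3 V, so I_R = 11.3/4.7 = 2.4 mA.
Check D2: its anode-to-cathode voltage is 6.7 − 11.3 = -4.6 V < 0.7 V, so it is off. The assumption is consistent.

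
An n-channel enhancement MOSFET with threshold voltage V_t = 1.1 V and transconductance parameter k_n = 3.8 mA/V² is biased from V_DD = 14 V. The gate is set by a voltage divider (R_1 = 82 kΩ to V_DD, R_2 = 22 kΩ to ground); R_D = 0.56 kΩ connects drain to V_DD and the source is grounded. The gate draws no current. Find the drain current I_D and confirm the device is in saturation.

V_G = V_DD·R_2/(R_1+R_2) = 14×22/104 = 2.96 V. With the source grounded, V_GS = V_G = 2.96 V.
Assume saturation: I_D = (k_n/2)(V_GS − V_t)² = (3.8/2)×(2.96 − 1.1)² = 1.9×1.86² = 6.58 mA.
V_DS = V_DD − I_D·R_D = 14 − 6.58×0.56 = 10.3 V.
Saturation requires V_DS ≥ V_GS − V_t = 1.86 V; 10.3 ≥ 1.86 ✓.

I_D ≈ 6.6 mA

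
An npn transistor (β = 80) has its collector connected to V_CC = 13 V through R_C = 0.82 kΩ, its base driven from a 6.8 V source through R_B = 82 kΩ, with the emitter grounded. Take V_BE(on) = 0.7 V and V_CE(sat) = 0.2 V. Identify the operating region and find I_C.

active; I_C ≈ 6 mA

Assume active. Base-emitter loop: I_B = (V_BB − V_BE)/R_B = (6.8 − 0.7)/82 = 0.0744 mA.
I_C = β·I_B = 80×0.0744 = 5.95 mA.
V_CE = V_CC − I_C·R_C = 13 − 5.95×0.82 = 8.12 V > V_CE(sat), so the active-region assumption holds.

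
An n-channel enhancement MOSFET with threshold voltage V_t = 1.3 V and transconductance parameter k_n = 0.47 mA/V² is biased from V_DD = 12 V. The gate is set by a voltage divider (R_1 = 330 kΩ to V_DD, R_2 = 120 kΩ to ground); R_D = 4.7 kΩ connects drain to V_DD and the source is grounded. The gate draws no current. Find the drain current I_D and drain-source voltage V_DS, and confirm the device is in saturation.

V_G = V_DD·R_2/(R_1+R_2) = 12×120/450 = 3.2 V. With the source grounded, V_GS = V_G = 3.2 V.
Assume saturation: I_D = (k_n/2)(V_GS − V_t)² = (0.47/2)×(3.2 − 1.3)² = 0.235×1.9² = 0.848 mA.
V_DS = V_DD − I_D·R_D = 12 − 0.848×4.7 = 8.01 V.
Saturation requires V_DS ≥ V_GS − V_t = 1.9 V; 8.01 ≥ 1.9 ✓.

I_D ≈ 0.85 mA, V_DS ≈ 8 V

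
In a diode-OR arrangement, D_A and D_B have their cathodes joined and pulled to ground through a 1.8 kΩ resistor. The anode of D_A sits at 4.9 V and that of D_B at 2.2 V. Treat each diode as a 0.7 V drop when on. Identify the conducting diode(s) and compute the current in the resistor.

Only D_A conducts; I_R ≈ 2.3 mA

Assume both conduct. Then node N would need to be at both 4.9−0.7 = 4.2 V and 2.2−0.7 = 1.5 V, which is impossible.
Assume only D_A conducts: V_N = 4.9 − 0.7 = 4.2 V, so I_R = 4.2/1.8 = 2.33 mA.
Check D_B: its anode-to-cathode voltage is 2.2 − 4.2 = -2 V < 0.7 V, so it is off. The assumption is consistent.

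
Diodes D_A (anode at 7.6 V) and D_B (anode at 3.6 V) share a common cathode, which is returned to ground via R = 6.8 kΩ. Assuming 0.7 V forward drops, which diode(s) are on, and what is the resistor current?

Assume both conduct. Then node N would need to be at both 7.6−0.7 = 6.9 V and 3.6−0.7 = 2.9 V, which is impossible.
Assume only D_A conducts: V_N = 7.6 − 0.7 = 6.9 V, so I_R = 6.9/6.8 = 1.01 mA.
Check D_B: its anode-to-cathode voltage is 3.6 − 6.9 = -3.3 V < 0.7 V, so it is off. The assumption is consistent.

Only D_A conducts; I_R ≈ 1 mA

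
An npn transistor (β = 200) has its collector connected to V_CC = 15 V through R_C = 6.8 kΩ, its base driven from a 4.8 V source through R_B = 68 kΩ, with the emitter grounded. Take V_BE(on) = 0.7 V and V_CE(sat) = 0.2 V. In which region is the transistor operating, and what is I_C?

saturation; I_C ≈ 2.2 mA

Assume active: I_B = (4.8 − 0.7)/68 = 0.0603 mA, giving I_C = β·I_B = 12.1 mA.
But then V_CE = 15 − 12.1×6.8 = -67 V < V_CE(sat) = 0.2 V — impossible in the active region.
So the transistor is saturated. With V_CE = 0.2 V, I_C = (V_CC − 0.2)/R_C = 14.8/6.8 = 2.18 mA.
Check: β·I_B = 12.1 mA > I_C = 2.18 mA, confirming saturation.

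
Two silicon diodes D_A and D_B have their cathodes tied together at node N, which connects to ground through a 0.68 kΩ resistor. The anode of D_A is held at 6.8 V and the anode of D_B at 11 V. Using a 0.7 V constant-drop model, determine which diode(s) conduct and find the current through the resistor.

Assume both conduct. Then node N would need to be at both 6.8−0.7 = 6.1 V and 11−0.7 = 10.3 V, which is impossible.
Assume only D_B conducts: V_N = 11 − 0.7 = 10.3 V, so I_R = 10.3/0.68 = 15.1 mA.
Check D_A: its anode-to-cathode voltage is 6.8 − 10.3 = -3.5 V < 0.7 V, so it is off. The assumption is consistent.

Only D_B conducts; I_R ≈ 15 mA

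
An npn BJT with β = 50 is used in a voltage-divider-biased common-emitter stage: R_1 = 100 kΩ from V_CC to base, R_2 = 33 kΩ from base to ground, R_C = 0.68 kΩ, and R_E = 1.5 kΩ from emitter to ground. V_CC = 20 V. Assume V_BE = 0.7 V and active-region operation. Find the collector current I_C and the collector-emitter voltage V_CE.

I_C ≈ 2.1 mA, V_CE ≈ 15 V

Thevenize the base divider: V_Th = V_CC·R_2/(R_1+R_2) = 20×33/133 = 4.96 V, R_Th = R_1‖R_2 = 24.8 kΩ.
Base-emitter loop: V_Th = I_B·R_Th + V_BE + (β+1)I_B·R_E, so I_B = (4.96 − 0.7) / (24.8 + 51×1.5) = 0.0421 mA.
I_C = β·I_B = 50×0.0421 = 2.1 mA, and I_E = (β+1)I_B = 2.15 mA.
V_CE = V_CC − I_C·R_C − I_E·R_E = 20 − 2.1×0.68 − 2.15×1.5 = 15.4 V.
V_CE = 15.4 V > 0.2 V confirms active-region operation.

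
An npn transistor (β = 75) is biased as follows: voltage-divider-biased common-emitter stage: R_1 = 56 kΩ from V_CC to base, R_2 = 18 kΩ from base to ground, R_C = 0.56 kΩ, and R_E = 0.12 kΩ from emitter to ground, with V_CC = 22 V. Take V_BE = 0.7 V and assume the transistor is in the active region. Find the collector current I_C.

I_C ≈ 15 mA

Thevenize the base divider: V_Th = V_CC·R_2/(R_1+R_2) = 22×18/74 = 5.35 V, R_Th = R_1‖R_2 = 13.6 kΩ.
Base-emitter loop: V_Th = I_B·R_Th + V_BE + (β+1)I_B·R_E, so I_B = (5.35 − 0.7) / (13.6 + 76×0.12) = 0.205 mA.
I_C = β·I_B = 75×0.205 = 15.3 mA, and I_E = (β+1)I_B = 15.5 mA.
V_CE = V_CC − I_C·R_C − I_E·R_E = 22 − 15.3×0.56 − 15.5×0.12 = 11.5 V.
V_CE = 11.5 V > 0.2 V confirms active-region operation.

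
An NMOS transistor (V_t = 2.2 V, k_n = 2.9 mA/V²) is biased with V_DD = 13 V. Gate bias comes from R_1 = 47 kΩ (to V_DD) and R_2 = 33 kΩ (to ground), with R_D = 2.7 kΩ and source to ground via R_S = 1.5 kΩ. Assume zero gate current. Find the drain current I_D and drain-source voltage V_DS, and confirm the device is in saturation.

I_D ≈ 1.4 mA, V_DS ≈ 6.9 V

V_G = V_DD·R_2/(R_1+R_2) = 13×33/80 = 5.36 V.
Assume saturation: I_D = (k_n/2)(V_GS − V_t)² with V_GS = V_G − I_D·R_S = 5.36 − 1.5·I_D.
Substituting gives 3.26·I_D² − 14.8·I_D + 14.5 = 0, with roots I_D = 1.44 or 3.08 mA.
The root I_D = 3.08 mA gives V_GS = 0.743 V ≤ V_t, so take I_D = 1.44 mA.
Then V_GS = 3.2 V and V_DS = V_DD − I_D(R_D+R_S) = 13 − 1.44×4.2 = 6.94 V.
Saturation requires V_DS ≥ V_GS − V_t = 0.998 V; 6.94 ≥ 0.998 ✓.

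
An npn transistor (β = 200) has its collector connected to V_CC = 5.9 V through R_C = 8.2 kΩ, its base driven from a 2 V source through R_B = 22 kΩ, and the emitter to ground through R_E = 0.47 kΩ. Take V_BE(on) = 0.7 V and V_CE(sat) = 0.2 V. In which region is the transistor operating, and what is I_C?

Assume active: I_B = (2 − 0.7)/(22 + 201×0.47) = 0.0112 mA, I_C = β·I_B = 2.23 mA.
Then V_CE = 5.9 − 2.23×8.2 − 2.24×0.47 = -13.5 V < 0.2 V — the active assumption fails.
Re-solve with V_CE = 0.2 V. KCL at the emitter: V_E/R_E = (V_BB−0.7−V_E)/R_B + (V_CC−0.2−V_E)/R_C, giving V_E = 0.329 V.
I_C = (V_CC − 0.2 − V_E)/R_C = (5.7 − 0.329)/8.2 = 0.655 mA.
Check: I_B = (1.3 − 0.329)/22 = 0.0442 mA, and β·I_B = 8.83 mA > I_C, confirming saturation.

saturation; I_C ≈ 0.66 mA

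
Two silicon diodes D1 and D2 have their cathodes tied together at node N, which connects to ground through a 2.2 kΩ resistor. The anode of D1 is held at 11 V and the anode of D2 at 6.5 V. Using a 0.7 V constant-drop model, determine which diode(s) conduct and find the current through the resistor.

Assume both conduct. Then node N would need to be at both 11−0.7 = 10.3 V and 6.5−0.7 = 5.8 V, which is impossible.
Assume only D1 conducts: V_N = 11 − 0.7 = 10.3 V, so I_R = 10.3/2.2 = 4.68 mA.
Check D2: its anode-to-cathode voltage is 6.5 − 10.3 = -3.8 V < 0.7 V, so it is off. The assumption is consistent.

Only D1 conducts; I_R ≈ 4.7 mA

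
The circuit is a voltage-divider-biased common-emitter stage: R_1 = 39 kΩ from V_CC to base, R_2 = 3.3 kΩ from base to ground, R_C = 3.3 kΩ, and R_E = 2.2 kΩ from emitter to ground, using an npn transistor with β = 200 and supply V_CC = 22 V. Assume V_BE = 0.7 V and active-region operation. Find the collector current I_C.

Thevenize the base divider: V_Th = V_CC·R_2/(R_1+R_2) = 22×3.3/42.3 = 1.72 V, R_Th = R_1‖R_2 = 3.04 kΩ.
Base-emitter loop: V_Th = I_B·R_Th + V_BE + (β+1)I_B·R_E, so I_B = (1.72 − 0.7) / (3.04 + 201×2.2) = 0.00228 mA.
I_C = β·I_B = 200×0.00228 = 0.457 mA, and I_E = (β+1)I_B = 0.459 mA.
V_CE = V_CC − I_C·R_C − I_E·R_E = 22 − 0.457×3.3 − 0.459×2.2 = 19.5 V.
V_CE = 19.5 V > 0.2 V confirms active-region operation.

I_C ≈ 0.46 mA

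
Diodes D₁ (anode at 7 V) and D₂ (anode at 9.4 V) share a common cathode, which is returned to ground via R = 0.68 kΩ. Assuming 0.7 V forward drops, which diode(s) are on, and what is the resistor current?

Assume both conduct. Then node N would need to be at both 7−0.7 = 6.3 V and 9.4−0.7 = 8.7 V, which is impossible.
Assume only D₂ conducts: V_N = 9.4 − 0.7 = 8.7 V, so I_R = 8.7/0.68 = 12.8 mA.
Check D₁: its anode-to-cathode voltage is 7 − 8.7 = -1.7 V < 0.7 V, so it is off. The assumption is consistent.

Only D₂ conducts; I_R ≈ 13 mA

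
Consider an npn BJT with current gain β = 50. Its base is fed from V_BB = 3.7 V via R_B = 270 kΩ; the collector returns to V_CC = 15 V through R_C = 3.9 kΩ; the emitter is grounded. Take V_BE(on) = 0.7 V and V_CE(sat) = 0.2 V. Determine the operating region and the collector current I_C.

active; I_C ≈ 0.56 mA

Assume active. Base-emitter loop: I_B = (V_BB − V_BE)/R_B = (3.7 − 0.7)/270 = 0.0111 mA.
I_C = β·I_B = 50×0.0111 = 0.556 mA.
V_CE = V_CC − I_C·R_C = 15 − 0.556×3.9 = 12.8 V > V_CE(sat), so the active-region assumption holds.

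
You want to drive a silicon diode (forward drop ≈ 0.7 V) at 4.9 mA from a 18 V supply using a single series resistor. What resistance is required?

R ≈ 3.5 kΩ

The resistor drops V_S − V_D = 18 − 0.7 = 17.3 V at 4.9 mA.
R = 17.3 V / 4.9 mA = 3.53 kΩ.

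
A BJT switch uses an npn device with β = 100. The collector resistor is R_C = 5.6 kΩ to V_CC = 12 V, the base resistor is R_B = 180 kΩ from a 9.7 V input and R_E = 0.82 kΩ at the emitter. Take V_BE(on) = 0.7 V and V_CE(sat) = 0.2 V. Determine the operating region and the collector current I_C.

Assume active: I_B = (9.7 − 0.7)/(180 + 101×0.82) = 0.0342 mA, I_C = β·I_B = 3.42 mA.
Then V_CE = 12 − 3.42×5.6 − 3.46×0.82 = -10 V < 0.2 V — the active assumption fails.
Re-solve with V_CE = 0.2 V. KCL at the emitter: V_E/R_E = (V_BB−0.7−V_E)/R_B + (V_CC−0.2−V_E)/R_C, giving V_E = 1.54 V.
I_C = (V_CC − 0.2 − V_E)/R_C = (11.8 − 1.54)/5.6 = 1.83 mA.
Check: I_B = (9 − 1.54)/180 = 0.0415 mA, and β·I_B = 4.15 mA > I_C, confirming saturation.

saturation; I_C ≈ 1.8 mA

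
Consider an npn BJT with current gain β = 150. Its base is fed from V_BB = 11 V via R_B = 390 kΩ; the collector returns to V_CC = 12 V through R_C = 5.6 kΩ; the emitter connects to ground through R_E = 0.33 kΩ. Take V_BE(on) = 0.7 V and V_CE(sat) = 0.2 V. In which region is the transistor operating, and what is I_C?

Assume active: I_B = (11 − 0.7)/(390 + 151×0.33) = 0.0234 mA, I_C = β·I_B = 3.51 mA.
Then V_CE = 12 − 3.51×5.6 − 3.54×0.33 = -8.84 V < 0.2 V — the active assumption fails.
Re-solve with V_CE = 0.2 V. KCL at the emitter: V_E/R_E = (V_BB−0.7−V_E)/R_B + (V_CC−0.2−V_E)/R_C, giving V_E = 0.664 V.
I_C = (V_CC − 0.2 − V_E)/R_C = (11.8 − 0.664)/5.6 = 1.99 mA.
Check: I_B = (10.3 − 0.664)/390 = 0.0247 mA, and β·I_B = 3.71 mA > I_C, confirming saturation.

saturation; I_C ≈ 2 mA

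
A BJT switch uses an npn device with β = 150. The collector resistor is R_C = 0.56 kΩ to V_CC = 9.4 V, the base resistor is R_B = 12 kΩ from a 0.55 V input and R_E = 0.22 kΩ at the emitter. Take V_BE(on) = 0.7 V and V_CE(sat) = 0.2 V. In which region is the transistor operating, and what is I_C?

V_BB = 0.55 V ≤ V_BE(on) = 0.7 V, so the base-emitter junction is not forward biased.
The transistor is in cutoff: I_B = I_C = 0.

cutoff; I_C ≈ 0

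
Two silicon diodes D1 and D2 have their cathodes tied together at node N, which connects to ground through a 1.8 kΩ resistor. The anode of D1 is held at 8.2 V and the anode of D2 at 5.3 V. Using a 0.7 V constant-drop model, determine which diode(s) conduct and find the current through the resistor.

Assume both conduct. Then node N would need to be at both 8.2−0.7 = 7.5 V and 5.3−0.7 = 4.6 V, which is impossible.
Assume only D1 conducts: V_N = 8.2 − 0.7 = 7.5 V, so I_R = 7.5/1.8 = 4.17 mA.
Check D2: its anode-to-cathode voltage is 5.3 − 7.5 = -2.2 V < 0.7 V, so it is off. The assumption is consistent.

Only D1 conducts; I_R ≈ 4.2 mA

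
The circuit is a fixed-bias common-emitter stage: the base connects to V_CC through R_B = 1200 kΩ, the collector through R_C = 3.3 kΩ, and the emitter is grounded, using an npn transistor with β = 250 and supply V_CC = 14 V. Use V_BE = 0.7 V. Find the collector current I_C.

I_C ≈ 2.8 mA

Base loop: V_CC = I_B·R_B + V_BE, so I_B = (14 − 0.7)/1200 kΩ = 0.0111 mA.
In the active region I_C = β·I_B = 250 × 0.0111 = 2.77 mA.
Collector loop: V_CE = V_CC − I_C·R_C = 14 − 2.77×3.3 = 4.86 V.
Since V_CE = 4.86 V > V_CE(sat) ≈ 0.2 V, the transistor is in the active region as assumed.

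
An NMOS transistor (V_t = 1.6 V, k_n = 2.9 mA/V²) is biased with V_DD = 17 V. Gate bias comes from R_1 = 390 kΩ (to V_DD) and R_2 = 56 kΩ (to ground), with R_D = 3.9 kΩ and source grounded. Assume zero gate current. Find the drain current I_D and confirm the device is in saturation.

I_D ≈ 0.41 mA

V_G = V_DD·R_2/(R_1+R_2) = 17×56/446 = 2.13 V. With the source grounded, V_GS = V_G = 2.13 V.
Assume saturation: I_D = (k_n/2)(V_GS − V_t)² = (2.9/2)×(2.13 − 1.6)² = 1.45×0.535² = 0.414 mA.
V_DS = V_DD − I_D·R_D = 17 − 0.414×3.9 = 15.4 V.
Saturation requires V_DS ≥ V_GS − V_t = 0.535 V; 15.4 ≥ 0.535 ✓.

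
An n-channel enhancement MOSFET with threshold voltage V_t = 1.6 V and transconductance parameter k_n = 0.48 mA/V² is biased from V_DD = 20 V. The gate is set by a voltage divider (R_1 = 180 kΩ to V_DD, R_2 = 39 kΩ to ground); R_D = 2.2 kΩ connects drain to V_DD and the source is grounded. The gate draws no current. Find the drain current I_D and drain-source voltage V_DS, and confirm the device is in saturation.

V_G = V_DD·R_2/(R_1+R_2) = 20×39/219 = 3.56 V. With the source grounded, V_GS = V_G = 3.56 V.
Assume saturation: I_D = (k_n/2)(V_GS − V_t)² = (0.48/2)×(3.56 − 1.6)² = 0.24×1.96² = 0.924 mA.
V_DS = V_DD − I_D·R_D = 20 − 0.924×2.2 = 18 V.
Saturation requires V_DS ≥ V_GS − V_t = 1.96 V; 18 ≥ 1.96 ✓.

I_D ≈ 0.92 mA, V_DS ≈ 18 V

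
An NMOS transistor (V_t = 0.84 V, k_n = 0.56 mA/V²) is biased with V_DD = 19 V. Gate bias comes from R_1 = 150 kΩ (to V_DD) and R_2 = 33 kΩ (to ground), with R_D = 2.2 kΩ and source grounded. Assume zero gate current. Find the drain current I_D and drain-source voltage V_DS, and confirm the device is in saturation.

V_G = V_DD·R_2/(R_1+R_2) = 19×33/183 = 3.43 V. With the source grounded, V_GS = V_G = 3.43 V.
Assume saturation: I_D = (k_n/2)(V_GS − V_t)² = (0.56/2)×(3.43 − 0.84)² = 0.28×2.59² = 1.87 mA.
V_DS = V_DD − I_D·R_D = 19 − 1.87×2.2 = 14.9 V.
Saturation requires V_DS ≥ V_GS − V_t = 2.59 V; 14.9 ≥ 2.59 ✓.

I_D ≈ 1.9 mA, V_DS ≈ 15 V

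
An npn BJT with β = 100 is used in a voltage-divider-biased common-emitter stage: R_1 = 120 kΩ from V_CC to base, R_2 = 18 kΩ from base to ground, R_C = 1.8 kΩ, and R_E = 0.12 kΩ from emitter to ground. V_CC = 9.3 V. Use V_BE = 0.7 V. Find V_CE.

V_CE ≈ 5.8 V

Thevenize the base divider: V_Th = V_CC·R_2/(R_1+R_2) = 9.3×18/138 = 1.21 V, R_Th = R_1‖R_2 = 15.7 kΩ.
Base-emitter loop: V_Th = I_B·R_Th + V_BE + (β+1)I_B·R_E, so I_B = (1.21 − 0.7) / (15.7 + 101×0.12) = 0.0185 mA.
I_C = β·I_B = 100×0.0185 = 1.85 mA, and I_E = (β+1)I_B = 1.87 mA.
V_CE = V_CC − I_C·R_C − I_E·R_E = 9.3 − 1.85×1.8 − 1.87×0.12 = 5.75 V.
V_CE = 5.75 V > 0.2 V confirms active-region operation.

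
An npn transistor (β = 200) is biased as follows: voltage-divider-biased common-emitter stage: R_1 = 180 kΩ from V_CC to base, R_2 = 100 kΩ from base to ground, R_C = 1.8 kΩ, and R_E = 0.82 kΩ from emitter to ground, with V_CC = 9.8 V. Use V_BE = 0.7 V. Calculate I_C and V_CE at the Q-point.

I_C ≈ 2.4 mA, V_CE ≈ 3.4 V

Thevenize the base divider: V_Th = V_CC·R_2/(R_1+R_2) = 9.8×100/280 = 3.5 V, R_Th = R_1‖R_2 = 64.3 kΩ.
Base-emitter loop: V_Th = I_B·R_Th + V_BE + (β+1)I_B·R_E, so I_B = (3.5 − 0.7) / (64.3 + 201×0.82) = 0.0122 mA.
I_C = β·I_B = 200×0.0122 = 2.44 mA, and I_E = (β+1)I_B = 2.46 mA.
V_CE = V_CC − I_C·R_C − I_E·R_E = 9.8 − 2.44×1.8 − 2.46×0.82 = 3.39 V.
V_CE = 3.39 V > 0.2 V confirms active-region operation.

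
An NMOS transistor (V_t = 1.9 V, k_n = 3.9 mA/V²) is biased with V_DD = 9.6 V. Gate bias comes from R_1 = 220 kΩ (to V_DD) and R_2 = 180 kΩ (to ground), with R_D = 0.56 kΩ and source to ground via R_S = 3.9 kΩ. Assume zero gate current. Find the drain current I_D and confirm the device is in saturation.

I_D ≈ 0.49 mA

V_G = V_DD·R_2/(R_1+R_2) = 9.6×180/400 = 4.32 V.
Assume saturation: I_D = (k_n/2)(V_GS − V_t)² with V_GS = V_G − I_D·R_S = 4.32 − 3.9·I_D.
Substituting gives 29.7·I_D² − 37.8·I_D + 11.4 = 0, with roots I_D = 0.492 or 0.783 mA.
The root I_D = 0.783 mA gives V_GS = 1.27 V ≤ V_t, so take I_D = 0.492 mA.
Then V_GS = 2.4 V and V_DS = V_DD − I_D(R_D+R_S) = 9.6 − 0.492×4.46 = 7.41 V.
Saturation requires V_DS ≥ V_GS − V_t = 0.502 V; 7.41 ≥ 0.502 ✓.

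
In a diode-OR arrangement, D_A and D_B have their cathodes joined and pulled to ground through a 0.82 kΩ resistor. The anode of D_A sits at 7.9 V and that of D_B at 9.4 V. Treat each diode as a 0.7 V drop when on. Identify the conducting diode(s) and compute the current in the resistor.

Only D_B conducts; I_R ≈ 11 mA

Assume both conduct. Then node N would need to be at both 7.9−0.7 = 7.2 V and 9.4−0.7 = 8.7 V, which is impossible.
Assume only D_B conducts: V_N = 9.4 − 0.7 = 8.7 V, so I_R = 8.7/0.82 = 10.6 mA.
Check D_A: its anode-to-cathode voltage is 7.9 − 8.7 = -0.8 V < 0.7 V, so it is off. The assumption is consistent.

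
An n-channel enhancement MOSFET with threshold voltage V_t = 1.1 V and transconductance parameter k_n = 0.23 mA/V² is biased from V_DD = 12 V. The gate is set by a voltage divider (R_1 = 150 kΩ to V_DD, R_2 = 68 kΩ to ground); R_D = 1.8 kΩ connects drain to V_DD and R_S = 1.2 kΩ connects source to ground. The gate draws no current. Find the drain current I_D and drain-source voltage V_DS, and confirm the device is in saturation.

V_G = V_DD·R_2/(R_1+R_2) = 12×68/218 = 3.74 V.
Assume saturation: I_D = (k_n/2)(V_GS − V_t)² with V_GS = V_G − I_D·R_S = 3.74 − 1.2·I_D.
Substituting gives 0.166·I_D² − 1.73·I_D + 0.803 = 0, with roots I_D = 0.487 or 9.96 mA.
The root I_D = 9.96 mA gives V_GS = -8.2 V ≤ V_t, so take I_D = 0.487 mA.
Then V_GS = 3.16 V and V_DS = V_DD − I_D(R_D+R_S) = 12 − 0.487×3 = 10.5 V.
Saturation requires V_DS ≥ V_GS − V_t = 2.06 V; 10.5 ≥ 2.06 ✓.

I_D ≈ 0.49 mA, V_DS ≈ 11 V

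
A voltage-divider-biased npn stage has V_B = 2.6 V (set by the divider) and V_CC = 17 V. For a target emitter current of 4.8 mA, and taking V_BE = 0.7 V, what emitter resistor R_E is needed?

R_E ≈ 0.4 kΩ

V_E = V_B − V_BE = 2.6 − 0.7 = 1.9 V.
R_E = V_E / I_E = 1.9 / 4.8 = 0.396 kΩ.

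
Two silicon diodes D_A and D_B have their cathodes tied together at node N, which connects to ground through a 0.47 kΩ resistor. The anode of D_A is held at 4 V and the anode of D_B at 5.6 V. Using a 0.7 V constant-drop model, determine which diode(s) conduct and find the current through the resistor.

Only D_B conducts; I_R ≈ 10 mA

Assume both conduct. Then node N would need to be at both 4−0.7 = 3.3 V and 5.6−0.7 = 4.9 V, which is impossible.
Assume only D_B conducts: V_N = 5.6 − 0.7 = 4.9 V, so I_R = 4.9/0.47 = 10.4 mA.
Check D_A: its anode-to-cathode voltage is 4 − 4.9 = -0.9 V < 0.7 V, so it is off. The assumption is consistent.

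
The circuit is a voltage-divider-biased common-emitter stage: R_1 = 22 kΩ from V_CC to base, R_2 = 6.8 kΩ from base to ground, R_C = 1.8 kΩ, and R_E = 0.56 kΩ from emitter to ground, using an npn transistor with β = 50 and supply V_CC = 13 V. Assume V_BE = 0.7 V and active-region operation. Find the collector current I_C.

I_C ≈ 3.5 mA

Thevenize the base divider: V_Th = V_CC·R_2/(R_1+R_2) = 13×6.8/28.8 = 3.07 V, R_Th = R_1‖R_2 = 5.19 kΩ.
Base-emitter loop: V_Th = I_B·R_Th + V_BE + (β+1)I_B·R_E, so I_B = (3.07 − 0.7) / (5.19 + 51×0.56) = 0.0702 mA.
I_C = β·I_B = 50×0.0702 = 3.51 mA, and I_E = (β+1)I_B = 3.58 mA.
V_CE = V_CC − I_C·R_C − I_E·R_E = 13 − 3.51×1.8 − 3.58×0.56 = 4.68 V.
V_CE = 4.68 V > 0.2 V confirms active-region operation.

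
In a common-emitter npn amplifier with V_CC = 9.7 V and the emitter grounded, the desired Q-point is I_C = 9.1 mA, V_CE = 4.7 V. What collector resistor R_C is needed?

R_C ≈ 0.55 kΩ

Collector loop: V_CC = I_C·R_C + V_CE.
R_C = (V_CC − V_CE)/I_C = (9.7 − 4.7)/9.1 = 0.549 kΩ.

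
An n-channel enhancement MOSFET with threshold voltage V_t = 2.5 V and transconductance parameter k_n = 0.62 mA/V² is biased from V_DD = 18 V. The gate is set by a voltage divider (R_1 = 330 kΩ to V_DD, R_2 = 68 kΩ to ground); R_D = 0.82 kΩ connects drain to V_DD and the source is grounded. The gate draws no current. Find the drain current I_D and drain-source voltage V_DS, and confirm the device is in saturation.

I_D ≈ 0.1 mA, V_DS ≈ 18 V

V_G = V_DD·R_2/(R_1+R_2) = 18×68/398 = 3.08 V. With the source grounded, V_GS = V_G = 3.08 V.
Assume saturation: I_D = (k_n/2)(V_GS − V_t)² = (0.62/2)×(3.08 − 2.5)² = 0.31×0.575² = 0.103 mA.
V_DS = V_DD − I_D·R_D = 18 − 0.103×0.82 = 17.9 V.
Saturation requires V_DS ≥ V_GS − V_t = 0.575 V; 17.9 ≥ 0.575 ✓.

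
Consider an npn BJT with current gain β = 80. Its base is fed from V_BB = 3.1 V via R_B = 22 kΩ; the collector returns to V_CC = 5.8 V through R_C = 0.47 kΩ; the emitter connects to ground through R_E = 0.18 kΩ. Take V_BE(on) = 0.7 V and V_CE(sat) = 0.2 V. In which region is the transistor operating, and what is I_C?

active; I_C ≈ 5.2 mA

Assume active. Base-emitter loop: I_B = (V_BB − V_BE)/(R_B + (β+1)R_E) = (3.1 − 0.7)/(22 + 81×0.18) = 0.0656 mA.
I_C = β·I_B = 80×0.0656 = 5.25 mA.
V_CE = V_CC − I_C·R_C − I_E·R_E = 5.8 − 5.25×0.47 − 5.31×0.18 = 2.38 V > V_CE(sat), so the active-region assumption holds.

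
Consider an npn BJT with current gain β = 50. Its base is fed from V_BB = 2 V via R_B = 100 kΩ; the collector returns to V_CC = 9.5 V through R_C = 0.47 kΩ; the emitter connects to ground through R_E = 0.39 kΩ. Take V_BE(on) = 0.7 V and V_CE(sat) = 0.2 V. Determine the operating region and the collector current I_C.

active; I_C ≈ 0.54 mA

Assume active. Base-emitter loop: I_B = (V_BB − V_BE)/(R_B + (β+1)R_E) = (2 − 0.7)/(100 + 51×0.39) = 0.0108 mA.
I_C = β·I_B = 50×0.0108 = 0.542 mA.
V_CE = V_CC − I_C·R_C − I_E·R_E = 9.5 − 0.542×0.47 − 0.553×0.39 = 9.03 V > V_CE(sat), so the active-region assumption holds.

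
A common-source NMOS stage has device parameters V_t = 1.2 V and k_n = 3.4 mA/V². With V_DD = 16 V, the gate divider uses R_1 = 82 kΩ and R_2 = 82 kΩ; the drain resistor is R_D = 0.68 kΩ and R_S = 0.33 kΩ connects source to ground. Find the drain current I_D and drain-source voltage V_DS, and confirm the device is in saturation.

V_G = V_DD·R_2/(R_1+R_2) = 16×82/164 = 8 V.
Assume saturation: I_D = (k_n/2)(V_GS − V_t)² with V_GS = V_G − I_D·R_S = 8 − 0.33·I_D.
Substituting gives 0.185·I_D² − 8.63·I_D + 78.6 = 0, with roots I_D = 12.4 or 34.2 mA.
The root I_D = 34.2 mA gives V_GS = -3.29 V ≤ V_t, so take I_D = 12.4 mA.
Then V_GS = 3.9 V and V_DS = V_DD − I_D(R_D+R_S) = 16 − 12.4×1.01 = 3.46 V.
Saturation requires V_DS ≥ V_GS − V_t = 2.7 V; 3.46 ≥ 2.7 ✓.

I_D ≈ 12 mA, V_DS ≈ 3.5 V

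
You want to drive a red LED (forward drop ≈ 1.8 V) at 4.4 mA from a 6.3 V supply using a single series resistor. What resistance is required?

The resistor drops V_S − V_D = 6.3 − 1.8 = 4.5 V at 4.4 mA.
R = 4.5 V / 4.4 mA = 1.02 kΩ.

R ≈ 1 kΩ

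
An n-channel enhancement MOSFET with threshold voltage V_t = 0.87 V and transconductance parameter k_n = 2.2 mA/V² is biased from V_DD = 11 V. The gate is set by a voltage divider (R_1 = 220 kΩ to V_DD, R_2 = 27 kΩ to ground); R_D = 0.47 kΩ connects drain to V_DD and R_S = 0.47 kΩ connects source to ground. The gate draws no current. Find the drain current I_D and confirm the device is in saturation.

I_D ≈ 0.092 mA

V_G = V_DD·R_2/(R_1+R_2) = 11×27/247 = 1.2 V.
Assume saturation: I_D = (k_n/2)(V_GS − V_t)² with V_GS = V_G − I_D·R_S = 1.2 − 0.47·I_D.
Substituting gives 0.243·I_D² − 1.34·I_D + 0.122 = 0, with roots I_D = 0.092 or 5.44 mA.
The root I_D = 5.44 mA gives V_GS = -1.35 V ≤ V_t, so take I_D = 0.092 mA.
Then V_GS = 1.16 V and V_DS = V_DD − I_D(R_D+R_S) = 11 − 0.092×0.94 = 10.9 V.
Saturation requires V_DS ≥ V_GS − V_t = 0.289 V; 10.9 ≥ 0.289 ✓.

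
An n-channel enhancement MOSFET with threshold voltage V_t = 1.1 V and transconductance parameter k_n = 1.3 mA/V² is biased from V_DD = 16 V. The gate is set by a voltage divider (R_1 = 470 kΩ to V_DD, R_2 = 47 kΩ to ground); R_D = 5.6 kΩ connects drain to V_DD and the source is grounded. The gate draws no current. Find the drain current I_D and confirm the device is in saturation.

I_D ≈ 0.082 mA

V_G = V_DD·R_2/(R_1+R_2) = 16×47/517 = 1.45 V. With the source grounded, V_GS = V_G = 1.45 V.
Assume saturation: I_D = (k_n/2)(V_GS − V_t)² = (1.3/2)×(1.45 − 1.1)² = 0.65×0.355² = 0.0817 mA.
V_DS = V_DD − I_D·R_D = 16 − 0.0817×5.6 = 15.5 V.
Saturation requires V_DS ≥ V_GS − V_t = 0.355 V; 15.5 ≥ 0.355 ✓.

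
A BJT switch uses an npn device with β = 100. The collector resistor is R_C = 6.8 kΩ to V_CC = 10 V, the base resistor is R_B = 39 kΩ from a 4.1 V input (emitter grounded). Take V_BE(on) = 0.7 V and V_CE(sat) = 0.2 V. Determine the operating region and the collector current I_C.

Assume active: I_B = (4.1 − 0.7)/39 = 0.0872 mA, giving I_C = β·I_B = 8.72 mA.
But then V_CE = 10 − 8.72×6.8 = -49.3 V < V_CE(sat) = 0.2 V — impossible in the active region.
So the transistor is saturated. With V_CE = 0.2 V, I_C = (V_CC − 0.2)/R_C = 9.8/6.8 = 1.44 mA.
Check: β·I_B = 8.72 mA > I_C = 1.44 mA, confirming saturation.

saturation; I_C ≈ 1.4 mA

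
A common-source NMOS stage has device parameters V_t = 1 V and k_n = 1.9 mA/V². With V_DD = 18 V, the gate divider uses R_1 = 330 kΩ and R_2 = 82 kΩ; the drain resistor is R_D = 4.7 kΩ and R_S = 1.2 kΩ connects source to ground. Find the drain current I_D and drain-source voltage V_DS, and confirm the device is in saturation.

I_D ≈ 1.2 mA, V_DS ≈ 11 V

V_G = V_DD·R_2/(R_1+R_2) = 18×82/412 = 3.58 V.
Assume saturation: I_D = (k_n/2)(V_GS − V_t)² with V_GS = V_G − I_D·R_S = 3.58 − 1.2·I_D.
Substituting gives 1.37·I_D² − 6.89·I_D + 6.34 = 0, with roots I_D = 1.21 or 3.82 mA.
The root I_D = 3.82 mA gives V_GS = -1.01 V ≤ V_t, so take I_D = 1.21 mA.
Then V_GS = 2.13 V and V_DS = V_DD − I_D(R_D+R_S) = 18 − 1.21×5.9 = 10.9 V.
Saturation requires V_DS ≥ V_GS − V_t = 1.13 V; 10.9 ≥ 1.13 ✓.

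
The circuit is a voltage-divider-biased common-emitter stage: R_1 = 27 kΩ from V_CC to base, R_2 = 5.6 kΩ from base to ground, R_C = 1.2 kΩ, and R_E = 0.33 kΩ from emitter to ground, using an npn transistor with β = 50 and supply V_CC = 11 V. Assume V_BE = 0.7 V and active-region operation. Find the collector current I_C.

I_C ≈ 2.8 mA

Thevenize the base divider: V_Th = V_CC·R_2/(R_1+R_2) = 11×5.6/32.6 = 1.89 V, R_Th = R_1‖R_2 = 4.64 kΩ.
Base-emitter loop: V_Th = I_B·R_Th + V_BE + (β+1)I_B·R_E, so I_B = (1.89 − 0.7) / (4.64 + 51×0.33) = 0.0554 mA.
I_C = β·I_B = 50×0.0554 = 2.77 mA, and I_E = (β+1)I_B = 2.83 mA.
V_CE = V_CC − I_C·R_C − I_E·R_E = 11 − 2.77×1.2 − 2.83×0.33 = 6.74 V.
V_CE = 6.74 V > 0.2 V confirms active-region operation.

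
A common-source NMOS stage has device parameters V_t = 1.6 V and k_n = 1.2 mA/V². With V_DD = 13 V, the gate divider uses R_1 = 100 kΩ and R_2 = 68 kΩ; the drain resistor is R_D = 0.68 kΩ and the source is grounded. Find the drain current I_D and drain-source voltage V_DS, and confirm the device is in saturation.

V_G = V_DD·R_2/(R_1+R_2) = 13×68/168 = 5.26 V. With the source grounded, V_GS = V_G = 5.26 V.
Assume saturation: I_D = (k_n/2)(V_GS − V_t)² = (1.2/2)×(5.26 − 1.6)² = 0.6×3.66² = 8.05 mA.
V_DS = V_DD − I_D·R_D = 13 − 8.05×0.68 = 7.53 V.
Saturation requires V_DS ≥ V_GS − V_t = 3.66 V; 7.53 ≥ 3.66 ✓.

I_D ≈ 8 mA, V_DS ≈ 7.5 V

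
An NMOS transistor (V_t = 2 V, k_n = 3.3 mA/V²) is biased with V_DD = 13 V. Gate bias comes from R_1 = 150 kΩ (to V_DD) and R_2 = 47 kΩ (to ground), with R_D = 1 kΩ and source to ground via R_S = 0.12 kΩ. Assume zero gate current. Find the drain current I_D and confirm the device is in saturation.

V_G = V_DD·R_2/(R_1+R_2) = 13×47/197 = 3.1 V.
Assume saturation: I_D = (k_n/2)(V_GS − V_t)² with V_GS = V_G − I_D·R_S = 3.1 − 0.12·I_D.
Substituting gives 0.0238·I_D² − 1.44·I_D + 2 = 0, with roots I_D = 1.43 or 59 mA.
The root I_D = 59 mA gives V_GS = -3.98 V ≤ V_t, so take I_D = 1.43 mA.
Then V_GS = 2.93 V and V_DS = V_DD − I_D(R_D+R_S) = 13 − 1.43×1.12 = 11.4 V.
Saturation requires V_DS ≥ V_GS − V_t = 0.93 V; 11.4 ≥ 0.93 ✓.

I_D ≈ 1.4 mA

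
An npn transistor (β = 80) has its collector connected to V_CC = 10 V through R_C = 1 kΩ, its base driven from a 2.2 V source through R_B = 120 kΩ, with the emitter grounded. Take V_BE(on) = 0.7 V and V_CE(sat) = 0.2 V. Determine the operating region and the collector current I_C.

active; I_C ≈ 1 mA

Assume active. Base-emitter loop: I_B = (V_BB − V_BE)/R_B = (2.2 − 0.7)/120 = 0.0125 mA.
I_C = β·I_B = 80×0.0125 = 1 mA.
V_CE = V_CC − I_C·R_C = 10 − 1×1 = 9 V > V_CE(sat), so the active-region assumption holds.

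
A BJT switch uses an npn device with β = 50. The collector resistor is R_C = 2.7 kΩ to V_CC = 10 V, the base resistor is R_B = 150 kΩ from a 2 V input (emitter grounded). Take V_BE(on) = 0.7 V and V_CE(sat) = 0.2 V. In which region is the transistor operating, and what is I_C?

Assume active. Base-emitter loop: I_B = (V_BB − V_BE)/R_B = (2 − 0.7)/150 = 0.00867 mA.
I_C = β·I_B = 50×0.00867 = 0.433 mA.
V_CE = V_CC − I_C·R_C = 10 − 0.433×2.7 = 8.83 V > V_CE(sat), so the active-region assumption holds.

active; I_C ≈ 0.43 mA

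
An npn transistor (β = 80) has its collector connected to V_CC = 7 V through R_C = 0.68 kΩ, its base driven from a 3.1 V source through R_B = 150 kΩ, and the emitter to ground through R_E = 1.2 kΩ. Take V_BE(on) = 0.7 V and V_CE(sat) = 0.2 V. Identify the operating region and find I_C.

active; I_C ≈ 0.78 mA

Assume active. Base-emitter loop: I_B = (V_BB − V_BE)/(R_B + (β+1)R_E) = (3.1 − 0.7)/(150 + 81×1.2) = 0.00971 mA.
I_C = β·I_B = 80×0.00971 = 0.777 mA.
V_CE = V_CC − I_C·R_C − I_E·R_E = 7 − 0.777×0.68 − 0.786×1.2 = 5.53 V > V_CE(sat), so the active-region assumption holds.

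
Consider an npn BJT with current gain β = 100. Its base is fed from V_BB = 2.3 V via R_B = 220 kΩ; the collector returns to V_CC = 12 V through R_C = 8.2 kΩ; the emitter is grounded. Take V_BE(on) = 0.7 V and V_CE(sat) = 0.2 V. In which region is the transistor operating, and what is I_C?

active; I_C ≈ 0.73 mA

Assume active. Base-emitter loop: I_B = (V_BB − V_BE)/R_B = (2.3 − 0.7)/220 = 0.00727 mA.
I_C = β·I_B = 100×0.00727 = 0.727 mA.
V_CE = V_CC − I_C·R_C = 12 − 0.727×8.2 = 6.04 V > V_CE(sat), so the active-region assumption holds.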